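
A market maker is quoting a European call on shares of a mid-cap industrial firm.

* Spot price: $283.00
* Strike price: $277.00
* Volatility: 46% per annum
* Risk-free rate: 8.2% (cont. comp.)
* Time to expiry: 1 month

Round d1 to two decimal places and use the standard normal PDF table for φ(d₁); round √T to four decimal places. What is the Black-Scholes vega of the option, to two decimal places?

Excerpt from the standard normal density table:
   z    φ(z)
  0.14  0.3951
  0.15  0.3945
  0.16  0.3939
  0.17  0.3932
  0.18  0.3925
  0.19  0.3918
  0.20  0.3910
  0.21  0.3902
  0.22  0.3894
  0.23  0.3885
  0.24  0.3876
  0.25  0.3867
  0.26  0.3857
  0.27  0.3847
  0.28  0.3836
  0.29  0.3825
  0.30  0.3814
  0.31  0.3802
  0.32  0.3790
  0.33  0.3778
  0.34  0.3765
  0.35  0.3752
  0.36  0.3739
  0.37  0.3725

σ√T = 0.46 × 0.2887 = 0.1328
d₁ = [ln(283/277) + (0.082 + 0.46²/2)·0.08333] / 0.1328 = [0.0214 + 0.0157] / 0.1328 = 0.2792 which rounds to 0.28
√T = √0.08333 = 0.2887
φ(d₁) = φ(0.28) = 0.3836
vega = S·φ(d₁)·√T = 283·0.3836·0.2887 = 31.3409
(The put has the same vega.)

31.34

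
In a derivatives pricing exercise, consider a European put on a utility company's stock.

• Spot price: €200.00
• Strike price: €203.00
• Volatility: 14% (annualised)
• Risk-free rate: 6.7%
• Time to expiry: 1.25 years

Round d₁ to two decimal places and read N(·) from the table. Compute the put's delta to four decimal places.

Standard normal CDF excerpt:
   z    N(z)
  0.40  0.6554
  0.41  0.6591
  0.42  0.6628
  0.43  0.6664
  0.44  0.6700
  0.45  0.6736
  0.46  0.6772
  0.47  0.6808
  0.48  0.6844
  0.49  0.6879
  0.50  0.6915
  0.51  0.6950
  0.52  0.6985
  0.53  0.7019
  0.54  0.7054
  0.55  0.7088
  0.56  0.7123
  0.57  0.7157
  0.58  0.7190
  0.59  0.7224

-0.3015

σ√T = 0.14·√1.25 = 0.1565
ln(S/K) + (r + σ²/2)T = ln(200/203) + (0.067 + 0.14²/2)·1.25 = -0.0149 + 0.0960 = 0.0811
d₁ = 0.0811 / 0.1565 = 0.5182 which rounds to 0.52
N(d₁) = N(0.52) = 0.6985
Δ_put = N(d₁) − 1 = 0.6985 − 1 = -0.3015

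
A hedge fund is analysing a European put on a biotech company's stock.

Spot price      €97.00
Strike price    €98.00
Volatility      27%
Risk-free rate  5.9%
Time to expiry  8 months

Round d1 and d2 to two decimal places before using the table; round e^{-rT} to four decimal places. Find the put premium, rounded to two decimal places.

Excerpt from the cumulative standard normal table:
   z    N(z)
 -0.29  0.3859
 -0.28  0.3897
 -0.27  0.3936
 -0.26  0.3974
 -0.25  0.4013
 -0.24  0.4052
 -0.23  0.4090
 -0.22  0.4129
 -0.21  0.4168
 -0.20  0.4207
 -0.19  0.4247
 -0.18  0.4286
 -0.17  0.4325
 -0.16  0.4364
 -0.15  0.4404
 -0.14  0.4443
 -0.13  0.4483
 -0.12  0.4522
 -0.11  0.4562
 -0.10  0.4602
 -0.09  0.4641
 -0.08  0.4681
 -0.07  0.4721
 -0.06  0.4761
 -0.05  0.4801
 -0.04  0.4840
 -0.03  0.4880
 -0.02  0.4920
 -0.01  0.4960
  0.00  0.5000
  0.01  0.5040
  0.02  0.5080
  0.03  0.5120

T = 0.6667;  σ√T = 0.2205
d₁ = [ln(97/98) + (0.059 + 0.27²/2)·0.6667] / 0.2205 = [-0.0103 + 0.0636] / 0.2205 = 0.2421 which rounds to 0.24
d₂ = d₁ − σ√T = 0.2421 − 0.2205 = 0.0217 which rounds to 0.02
e^(−rT) = e^(−0.059·0.6667) = 0.9614
P = 98·0.9614·N(-0.02) − 97·N(-0.24) = 98·0.9614·0.4920 − 97·0.4052 = 46.3549 − 39.3044 = 7.0505

€7.05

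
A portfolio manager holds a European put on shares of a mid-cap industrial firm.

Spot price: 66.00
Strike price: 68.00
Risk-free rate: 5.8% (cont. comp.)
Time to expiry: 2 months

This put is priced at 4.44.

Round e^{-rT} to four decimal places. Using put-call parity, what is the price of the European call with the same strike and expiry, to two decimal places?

e^(−rT) = e^(−0.058·0.1667) = 0.9904
Put-call parity: C − P = S − K·e^(−rT) = 66 − 68·0.9904 = 66 − 67.3472 = -1.3472
C = P + (C − P) = 4.44 + (-1.3472) = 3.0928

3.09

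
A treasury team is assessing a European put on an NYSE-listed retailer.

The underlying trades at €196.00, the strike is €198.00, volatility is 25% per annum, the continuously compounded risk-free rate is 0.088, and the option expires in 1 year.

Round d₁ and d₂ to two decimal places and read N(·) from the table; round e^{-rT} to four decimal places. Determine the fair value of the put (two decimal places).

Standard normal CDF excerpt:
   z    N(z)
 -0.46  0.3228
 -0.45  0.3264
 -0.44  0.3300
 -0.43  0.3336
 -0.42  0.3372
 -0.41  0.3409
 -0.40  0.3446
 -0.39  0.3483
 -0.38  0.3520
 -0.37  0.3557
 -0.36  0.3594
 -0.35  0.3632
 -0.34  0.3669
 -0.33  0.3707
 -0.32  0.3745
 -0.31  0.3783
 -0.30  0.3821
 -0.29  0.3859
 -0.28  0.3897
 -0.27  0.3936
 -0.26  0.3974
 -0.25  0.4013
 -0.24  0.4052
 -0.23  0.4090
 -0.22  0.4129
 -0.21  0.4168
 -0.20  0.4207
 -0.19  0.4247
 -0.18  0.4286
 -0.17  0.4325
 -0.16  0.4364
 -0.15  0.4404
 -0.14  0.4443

σ√T = 0.25·√1 = 0.2500
d₁ = [ln(196/198) + (0.088 + 0.25²/2)·1] / 0.2500 = [-0.0102 + 0.1192] / 0.2500 = 0.4364 which rounds to 0.44
d₂ = d₁ − σ√T = 0.4364 − 0.2500 = 0.1864 which rounds to 0.19
exp(−rT) = exp(−0.088·1) = 0.9158
N(−d₂) = N(-0.19) = 0.4247;  N(−d₁) = N(-0.44) = 0.3300
P = 198·0.9158·0.4247 − 196·0.3300 = 77.0102 − 64.6800 = 12.3302

€12.33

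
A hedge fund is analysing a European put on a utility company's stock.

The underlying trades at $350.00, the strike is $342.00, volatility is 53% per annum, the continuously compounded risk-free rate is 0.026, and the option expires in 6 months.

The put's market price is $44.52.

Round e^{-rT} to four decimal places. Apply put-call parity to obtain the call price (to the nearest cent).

e^(−rT) = e^(−0.026·0.5) = 0.9871
Put-call parity: C − P = S − K·e^(−rT) = 350 − 342·0.9871 = 350 − 337.5882 = 12.4118
C = P + (C − P) = 44.52 + (12.4118) = 56.9318

$56.93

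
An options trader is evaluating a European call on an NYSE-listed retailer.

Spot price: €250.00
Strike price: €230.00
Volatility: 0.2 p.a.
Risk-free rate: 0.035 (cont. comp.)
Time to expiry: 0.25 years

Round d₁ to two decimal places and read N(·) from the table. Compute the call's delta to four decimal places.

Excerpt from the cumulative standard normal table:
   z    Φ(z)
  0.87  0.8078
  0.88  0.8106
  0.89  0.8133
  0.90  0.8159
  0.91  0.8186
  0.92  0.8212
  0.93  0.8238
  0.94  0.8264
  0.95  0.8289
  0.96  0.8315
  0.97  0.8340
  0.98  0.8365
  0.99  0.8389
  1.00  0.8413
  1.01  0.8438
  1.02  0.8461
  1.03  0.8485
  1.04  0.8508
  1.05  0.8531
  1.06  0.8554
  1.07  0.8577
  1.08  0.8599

σ√T = 0.2 × 0.5000 = 0.1000
ln(S/K) + (r + σ²/2)T = ln(250/230) + (0.035 + 0.2²/2)·0.25 = 0.0834 + 0.0138 = 0.0971
d₁ = 0.0971 / 0.1000 = 0.9713 → 0.97
N(d₁) = N(0.97) = 0.8340
Δ_call = N(d₁) = 0.8340

0.8340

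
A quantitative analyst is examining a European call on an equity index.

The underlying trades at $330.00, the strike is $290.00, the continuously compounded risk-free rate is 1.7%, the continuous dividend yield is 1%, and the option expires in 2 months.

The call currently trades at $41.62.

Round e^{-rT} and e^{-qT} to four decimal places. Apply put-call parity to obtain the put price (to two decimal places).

$1.37

e^(−qT) = e^(−0.01·0.1667) = 0.9983;  e^(−rT) = e^(−0.017·0.1667) = 0.9972
Put-call parity: C − P = S·e^(−qT) − K·e^(−rT) = 330·0.9983 − 290·0.9972 = 329.4390 − 289.1880 = 40.2510
P = C − (C − P) = 41.62 − (40.2510) = 1.3690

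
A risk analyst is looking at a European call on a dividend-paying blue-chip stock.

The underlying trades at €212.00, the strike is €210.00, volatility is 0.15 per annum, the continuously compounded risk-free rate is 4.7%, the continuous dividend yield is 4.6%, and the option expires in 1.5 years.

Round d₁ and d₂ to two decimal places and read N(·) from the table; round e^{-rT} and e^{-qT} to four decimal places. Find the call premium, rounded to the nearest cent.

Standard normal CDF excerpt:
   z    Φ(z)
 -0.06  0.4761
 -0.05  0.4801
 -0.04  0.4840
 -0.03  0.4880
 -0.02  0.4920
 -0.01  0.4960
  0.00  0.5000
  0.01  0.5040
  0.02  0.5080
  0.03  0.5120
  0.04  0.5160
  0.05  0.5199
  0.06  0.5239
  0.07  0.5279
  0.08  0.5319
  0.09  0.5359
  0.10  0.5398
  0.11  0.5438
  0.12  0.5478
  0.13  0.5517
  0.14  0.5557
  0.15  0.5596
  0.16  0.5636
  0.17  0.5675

σ√T = 0.15 × 1.2247 = 0.1837
d₁ = [ln(212/210) + (0.047 − 0.046 + ½·0.15²)·1.5] / (σ√T) = (0.0095 + 0.0184) / 0.1837 = 0.1516 ≈ 0.15
d₂ = 0.1516 − 0.1837 = -0.0321 ≈ -0.03
e^(−qT) = e^(−0.046·1.5) = 0.9333;  e^(−rT) = e^(−0.047·1.5) = 0.9319
N(d₁) = N(0.15) = 0.5596;  N(d₂) = N(-0.03) = 0.4880
C = 212·0.9333·0.5596 − 210·0.9319·0.4880 = 110.7222 − 95.5011 = 15.2211

€15.22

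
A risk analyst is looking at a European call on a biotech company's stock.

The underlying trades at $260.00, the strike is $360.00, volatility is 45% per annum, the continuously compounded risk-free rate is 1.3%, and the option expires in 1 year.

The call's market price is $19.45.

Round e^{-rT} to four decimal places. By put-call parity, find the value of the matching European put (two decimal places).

exp(−rT) = exp(−0.013·1) = 0.9871
Put-call parity: C − P = S − K·e^(−rT) = 260 − 360·0.9871 = 260 − 355.3560 = -95.3560
P = C − (C − P) = 19.45 − (-95.3560) = 114.8060

$114.81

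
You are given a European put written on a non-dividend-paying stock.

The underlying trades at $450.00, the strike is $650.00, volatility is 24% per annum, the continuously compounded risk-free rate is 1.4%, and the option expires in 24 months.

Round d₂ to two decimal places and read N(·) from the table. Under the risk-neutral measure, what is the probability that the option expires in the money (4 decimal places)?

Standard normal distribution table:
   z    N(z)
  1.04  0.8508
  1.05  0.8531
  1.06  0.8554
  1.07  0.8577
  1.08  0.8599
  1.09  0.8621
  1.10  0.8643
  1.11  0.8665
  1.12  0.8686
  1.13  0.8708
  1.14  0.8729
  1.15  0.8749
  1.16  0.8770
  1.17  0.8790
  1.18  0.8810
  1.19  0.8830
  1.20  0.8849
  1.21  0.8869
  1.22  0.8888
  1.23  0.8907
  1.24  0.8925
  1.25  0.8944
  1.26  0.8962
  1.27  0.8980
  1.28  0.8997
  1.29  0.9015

0.8790

σ√T = 0.24·√2 = 0.3394
d₁ = [ln(450/650) + (0.014 + 0.24²/2)·2] / 0.3394 = [-0.3677 + 0.0856] / 0.3394 = -0.8312 ⇒ -0.83
d₂ = d₁ − σ√T = -0.8312 − 0.3394 = -1.1706 ⇒ -1.17
Risk-neutral Pr[S_T < K] = N(−d₂) = N(1.17) = 0.8790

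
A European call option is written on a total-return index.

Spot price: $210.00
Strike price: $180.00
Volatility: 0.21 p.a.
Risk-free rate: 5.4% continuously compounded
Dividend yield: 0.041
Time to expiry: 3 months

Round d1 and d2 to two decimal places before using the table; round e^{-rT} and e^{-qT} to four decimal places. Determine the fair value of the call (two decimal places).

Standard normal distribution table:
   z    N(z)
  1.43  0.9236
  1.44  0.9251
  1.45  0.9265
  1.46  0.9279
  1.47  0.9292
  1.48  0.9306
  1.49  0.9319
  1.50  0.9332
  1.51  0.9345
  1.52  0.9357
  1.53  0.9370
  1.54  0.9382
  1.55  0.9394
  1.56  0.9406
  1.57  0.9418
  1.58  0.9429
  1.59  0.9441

$30.73

σ√T = 0.21·√0.25 = 0.1050
ln(S/K) + (r − q + σ²/2)T = ln(210/180) + (0.054 − 0.041 + 0.21²/2)·0.25 = 0.1542 + 0.0088 = 0.1629
d₁ = 0.1629 / 0.1050 = 1.5516 which rounds to 1.55
d₂ = d₁ − σ√T = 1.5516 − 0.1050 = 1.4466 which rounds to 1.45
e^(−qT) = e^(−0.041·0.25) = 0.9898;  e^(−rT) = e^(−0.054·0.25) = 0.9866
N(d₁) = N(1.55) = 0.9394;  N(d₂) = N(1.45) = 0.9265
C = 210·0.9898·0.9394 − 180·0.9866·0.9265 = 195.2618 − 164.5353 = 30.7265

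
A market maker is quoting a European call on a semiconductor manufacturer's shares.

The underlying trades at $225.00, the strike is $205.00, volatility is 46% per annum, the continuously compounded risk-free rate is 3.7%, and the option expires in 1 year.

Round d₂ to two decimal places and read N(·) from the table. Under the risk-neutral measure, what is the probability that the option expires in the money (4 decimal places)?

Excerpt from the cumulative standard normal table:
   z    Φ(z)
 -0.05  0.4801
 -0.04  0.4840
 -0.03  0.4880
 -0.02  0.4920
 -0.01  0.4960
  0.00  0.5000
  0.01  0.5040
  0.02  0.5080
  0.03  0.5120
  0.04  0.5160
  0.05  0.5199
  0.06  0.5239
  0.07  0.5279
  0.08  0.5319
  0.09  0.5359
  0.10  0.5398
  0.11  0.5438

0.5199

σ√T = 0.46·√1 = 0.4600
d₁ = [ln(225/205) + (0.037 + 0.46²/2)·1] / 0.4600 = [0.0931 + 0.1428] / 0.4600 = 0.5128 ⇒ 0.51
d₂ = d₁ − σ√T = 0.5128 − 0.4600 = 0.0528 ⇒ 0.05
Risk-neutral Pr[S_T > K] = N(d₂) = N(0.05) = 0.5199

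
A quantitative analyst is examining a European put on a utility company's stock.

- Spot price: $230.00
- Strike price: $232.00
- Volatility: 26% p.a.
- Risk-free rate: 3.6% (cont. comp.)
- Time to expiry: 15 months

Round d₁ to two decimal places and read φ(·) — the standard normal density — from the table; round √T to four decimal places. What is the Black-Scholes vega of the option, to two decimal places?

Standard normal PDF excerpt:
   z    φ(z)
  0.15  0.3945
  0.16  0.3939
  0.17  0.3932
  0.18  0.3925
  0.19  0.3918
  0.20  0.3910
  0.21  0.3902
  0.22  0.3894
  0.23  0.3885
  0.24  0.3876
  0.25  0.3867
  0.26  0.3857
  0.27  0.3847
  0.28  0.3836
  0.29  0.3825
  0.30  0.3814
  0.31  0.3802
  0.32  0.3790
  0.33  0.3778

σ√T = 0.26 × 1.1180 = 0.2907
d₁ = [ln(230/232) + (0.036 + ½·0.26²)·1.25] / (σ√T) = (-0.0087 + 0.0872) / 0.2907 = 0.2704 ≈ 0.27
√T = √1.25 = 1.1180
φ(d₁) = φ(0.27) = 0.3847
vega = S·φ(d₁)·√T = 230·0.3847·1.1180 = 98.9218
(The call has the same vega.)

98.92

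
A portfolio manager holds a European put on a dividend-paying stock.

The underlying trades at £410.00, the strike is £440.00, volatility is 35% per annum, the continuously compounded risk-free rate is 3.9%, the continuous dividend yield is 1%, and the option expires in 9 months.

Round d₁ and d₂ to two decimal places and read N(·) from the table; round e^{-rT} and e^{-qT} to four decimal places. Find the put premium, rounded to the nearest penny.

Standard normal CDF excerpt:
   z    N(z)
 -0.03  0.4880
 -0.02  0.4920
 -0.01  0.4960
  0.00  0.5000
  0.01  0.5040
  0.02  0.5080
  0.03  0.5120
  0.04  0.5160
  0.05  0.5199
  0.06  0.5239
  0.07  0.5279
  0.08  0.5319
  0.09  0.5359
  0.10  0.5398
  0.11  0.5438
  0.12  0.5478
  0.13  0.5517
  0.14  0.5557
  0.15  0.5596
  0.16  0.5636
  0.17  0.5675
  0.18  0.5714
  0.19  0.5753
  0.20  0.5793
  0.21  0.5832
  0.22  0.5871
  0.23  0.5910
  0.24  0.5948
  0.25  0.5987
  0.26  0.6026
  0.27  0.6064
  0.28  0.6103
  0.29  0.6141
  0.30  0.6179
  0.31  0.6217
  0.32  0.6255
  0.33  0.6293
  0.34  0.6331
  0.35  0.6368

T = 0.75;  σ√T = 0.3031
d₁ = [ln(410/440) + (0.039 − 0.01 + 0.35²/2)·0.75] / 0.3031 = [-0.0706 + 0.0677] / 0.3031 = -0.0097 → -0.01
d₂ = d₁ − σ√T = -0.0097 − 0.3031 = -0.3128 → -0.31
exp(−qT) = exp(−0.01·0.75) = 0.9925;  exp(−rT) = exp(−0.039·0.75) = 0.9712
N(−d₂) = N(0.31) = 0.6217;  N(−d₁) = N(0.01) = 0.5040
P = 440·0.9712·0.6217 − 410·0.9925·0.5040 = 265.6698 − 205.0902 = 60.5796

£60.58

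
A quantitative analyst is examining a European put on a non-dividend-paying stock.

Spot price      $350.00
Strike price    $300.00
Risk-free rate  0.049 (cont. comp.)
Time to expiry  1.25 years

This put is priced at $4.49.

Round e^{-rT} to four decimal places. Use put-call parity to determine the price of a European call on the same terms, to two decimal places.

$72.31

exp(−rT) = exp(−0.049·1.25) = 0.9406
Put-call parity: C − P = S − K·e^(−rT) = 350 − 300·0.9406 = 350 − 282.1800 = 67.8200
C = P + (C − P) = 4.49 + (67.8200) = 72.3100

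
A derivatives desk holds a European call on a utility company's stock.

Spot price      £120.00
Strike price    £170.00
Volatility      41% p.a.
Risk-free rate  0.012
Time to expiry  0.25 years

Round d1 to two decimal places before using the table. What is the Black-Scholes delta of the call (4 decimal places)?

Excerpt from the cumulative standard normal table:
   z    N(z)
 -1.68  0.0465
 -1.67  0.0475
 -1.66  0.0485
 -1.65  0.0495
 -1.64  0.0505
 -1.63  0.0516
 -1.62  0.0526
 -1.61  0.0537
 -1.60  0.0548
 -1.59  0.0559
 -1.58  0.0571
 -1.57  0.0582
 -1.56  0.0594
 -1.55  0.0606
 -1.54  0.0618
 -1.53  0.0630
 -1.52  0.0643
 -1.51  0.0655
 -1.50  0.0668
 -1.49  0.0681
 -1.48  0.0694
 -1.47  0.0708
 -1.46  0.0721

0.0571

T = 0.25;  σ√T = 0.2050
d₁ = [ln(120/170) + (0.012 + 0.41²/2)·0.25] / 0.2050 = [-0.3483 + 0.0240] / 0.2050 = -1.5819 ≈ -1.58
N(d₁) = N(-1.58) = 0.0571
Δ_call = N(d₁) = 0.0571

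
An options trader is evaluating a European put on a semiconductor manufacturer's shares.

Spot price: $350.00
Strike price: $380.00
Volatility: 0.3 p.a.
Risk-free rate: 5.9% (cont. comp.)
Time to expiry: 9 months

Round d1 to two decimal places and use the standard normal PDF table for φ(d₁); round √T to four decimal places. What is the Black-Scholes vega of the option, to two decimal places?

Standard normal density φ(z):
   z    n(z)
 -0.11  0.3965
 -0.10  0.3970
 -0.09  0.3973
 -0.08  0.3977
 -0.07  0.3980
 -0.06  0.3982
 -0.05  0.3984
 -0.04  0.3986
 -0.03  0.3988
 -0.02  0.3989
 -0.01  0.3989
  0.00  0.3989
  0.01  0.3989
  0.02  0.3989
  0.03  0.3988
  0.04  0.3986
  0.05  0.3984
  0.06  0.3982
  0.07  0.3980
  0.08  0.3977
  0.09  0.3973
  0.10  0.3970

120.91

σ√T = 0.3 × 0.8660 = 0.2598
d₁ = [ln(350/380) + (0.059 + 0.3²/2)·0.75] / 0.2598 = [-0.0822 + 0.0780] / 0.2598 = -0.0163 ≈ -0.02
√T = √0.75 = 0.8660
φ(d₁) = φ(-0.02) = 0.3989
vega = S·φ(d₁)·√T = 350·0.3989·0.8660 = 120.9066
(The call has the same vega.)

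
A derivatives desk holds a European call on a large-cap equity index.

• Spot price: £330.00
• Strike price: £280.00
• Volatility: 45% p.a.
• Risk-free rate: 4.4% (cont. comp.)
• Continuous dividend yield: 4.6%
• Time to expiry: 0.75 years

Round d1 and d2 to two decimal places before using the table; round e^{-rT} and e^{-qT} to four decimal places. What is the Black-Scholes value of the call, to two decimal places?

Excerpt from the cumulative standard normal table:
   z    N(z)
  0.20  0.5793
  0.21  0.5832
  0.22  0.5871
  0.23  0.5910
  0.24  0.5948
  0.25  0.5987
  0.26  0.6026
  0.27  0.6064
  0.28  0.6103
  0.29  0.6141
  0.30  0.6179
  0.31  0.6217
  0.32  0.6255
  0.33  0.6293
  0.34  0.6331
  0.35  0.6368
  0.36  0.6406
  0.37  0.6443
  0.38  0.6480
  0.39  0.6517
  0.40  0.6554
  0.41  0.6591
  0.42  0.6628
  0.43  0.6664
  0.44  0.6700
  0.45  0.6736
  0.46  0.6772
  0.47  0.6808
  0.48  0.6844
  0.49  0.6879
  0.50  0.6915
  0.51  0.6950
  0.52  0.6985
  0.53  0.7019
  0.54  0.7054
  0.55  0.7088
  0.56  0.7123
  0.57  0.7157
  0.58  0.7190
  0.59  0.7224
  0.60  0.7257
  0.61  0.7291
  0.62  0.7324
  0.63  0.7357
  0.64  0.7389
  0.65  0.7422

σ√T = 0.45 × 0.8660 = 0.3897
d₁ = [ln(330/280) + (0.044 − 0.046 + 0.45²/2)·0.75] / 0.3897 = [0.1643 + 0.0744] / 0.3897 = 0.6126 → 0.61
d₂ = d₁ − σ√T = 0.6126 − 0.3897 = 0.2229 → 0.22
e^(−qT) = e^(−0.046·0.75) = 0.9661;  e^(−rT) = e^(−0.044·0.75) = 0.9675
C = 330·0.9661·N(0.61) − 280·0.9675·N(0.22) = 330·0.9661·0.7291 − 280·0.9675·0.5871 = 232.4466 − 159.0454 = 73.4012

£73.40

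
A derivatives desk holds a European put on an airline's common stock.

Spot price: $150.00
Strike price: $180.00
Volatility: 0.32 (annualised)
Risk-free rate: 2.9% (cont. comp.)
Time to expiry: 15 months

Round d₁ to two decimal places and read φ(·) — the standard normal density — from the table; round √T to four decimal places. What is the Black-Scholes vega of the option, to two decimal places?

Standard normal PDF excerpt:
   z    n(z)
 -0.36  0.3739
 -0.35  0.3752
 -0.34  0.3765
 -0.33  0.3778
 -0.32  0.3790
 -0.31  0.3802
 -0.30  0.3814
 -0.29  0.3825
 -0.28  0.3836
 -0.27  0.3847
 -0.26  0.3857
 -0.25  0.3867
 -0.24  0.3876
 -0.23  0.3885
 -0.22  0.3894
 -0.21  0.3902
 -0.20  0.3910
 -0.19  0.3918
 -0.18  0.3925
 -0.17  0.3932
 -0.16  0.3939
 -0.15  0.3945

65.15

σ√T = 0.32·√1.25 = 0.3578
d₁ = [ln(150/180) + (0.029 + ½·0.32²)·1.25] / (σ√T) = (-0.1823 + 0.1003) / 0.3578 = -0.2294 ≈ -0.23
√T = √1.25 = 1.1180
φ(d₁) = φ(-0.23) = 0.3885
vega = S·φ(d₁)·√T = 150·0.3885·1.1180 = 65.1515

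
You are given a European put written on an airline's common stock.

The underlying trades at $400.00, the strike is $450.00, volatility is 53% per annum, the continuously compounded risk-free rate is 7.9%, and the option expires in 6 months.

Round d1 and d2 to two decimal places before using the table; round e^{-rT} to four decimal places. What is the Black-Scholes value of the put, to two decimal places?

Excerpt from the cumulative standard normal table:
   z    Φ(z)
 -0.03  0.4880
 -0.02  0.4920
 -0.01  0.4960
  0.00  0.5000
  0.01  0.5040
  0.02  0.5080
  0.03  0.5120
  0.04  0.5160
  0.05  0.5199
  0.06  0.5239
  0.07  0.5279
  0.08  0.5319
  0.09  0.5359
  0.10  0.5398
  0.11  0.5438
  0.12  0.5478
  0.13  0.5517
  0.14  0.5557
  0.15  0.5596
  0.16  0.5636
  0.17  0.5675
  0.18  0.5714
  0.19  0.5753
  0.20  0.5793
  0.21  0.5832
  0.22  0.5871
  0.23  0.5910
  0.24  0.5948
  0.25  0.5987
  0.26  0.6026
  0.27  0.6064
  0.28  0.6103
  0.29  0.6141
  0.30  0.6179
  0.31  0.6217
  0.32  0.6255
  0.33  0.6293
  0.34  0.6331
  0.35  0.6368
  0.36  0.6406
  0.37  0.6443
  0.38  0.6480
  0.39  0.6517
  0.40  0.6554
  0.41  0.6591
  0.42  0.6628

σ√T = 0.53 × 0.7071 = 0.3748
d₁ = [ln(400/450) + (0.079 + ½·0.53²)·0.5] / (σ√T) = (-0.1178 + 0.1097) / 0.3748 = -0.0215 → -0.02
d₂ = -0.0215 − 0.3748 = -0.3963 → -0.40
e^(−rT) = e^(−0.079·0.5) = 0.9613
N(−d₂) = N(0.40) = 0.6554;  N(−d₁) = N(0.02) = 0.5080
P = 450·0.9613·0.6554 − 400·0.5080 = 283.5162 − 203.2000 = 80.3162

$80.32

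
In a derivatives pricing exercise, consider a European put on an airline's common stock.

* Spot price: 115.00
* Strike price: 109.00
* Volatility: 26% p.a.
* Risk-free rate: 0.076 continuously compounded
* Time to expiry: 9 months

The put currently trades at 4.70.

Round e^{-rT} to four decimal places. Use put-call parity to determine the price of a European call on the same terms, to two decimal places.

16.74

exp(−rT) = exp(−0.076·0.75) = 0.9446
Put-call parity: C − P = S − K·e^(−rT) = 115 − 109·0.9446 = 115 − 102.9614 = 12.0386
C = P + (C − P) = 4.70 + (12.0386) = 16.7386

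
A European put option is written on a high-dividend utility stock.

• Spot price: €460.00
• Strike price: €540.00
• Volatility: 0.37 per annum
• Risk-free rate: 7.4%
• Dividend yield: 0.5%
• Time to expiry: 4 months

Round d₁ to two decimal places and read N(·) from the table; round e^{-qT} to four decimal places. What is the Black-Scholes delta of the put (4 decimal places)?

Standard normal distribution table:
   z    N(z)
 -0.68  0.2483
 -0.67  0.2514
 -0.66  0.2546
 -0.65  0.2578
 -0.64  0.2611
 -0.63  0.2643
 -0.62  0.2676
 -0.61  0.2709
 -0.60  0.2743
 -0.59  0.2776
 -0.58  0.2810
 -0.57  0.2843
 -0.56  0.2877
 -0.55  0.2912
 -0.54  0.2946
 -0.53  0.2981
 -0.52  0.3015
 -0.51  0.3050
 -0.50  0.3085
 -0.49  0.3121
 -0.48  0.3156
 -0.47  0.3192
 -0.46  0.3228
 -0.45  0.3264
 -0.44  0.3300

-0.7042

T = 0.3333;  σ√T = 0.2136
ln(S/K) + (r − q + σ²/2)T = ln(460/540) + (0.074 − 0.005 + 0.37²/2)·0.3333 = -0.1603 + 0.0458 = -0.1145
d₁ = -0.1145 / 0.2136 = -0.5361 → -0.54
N(d₁) = N(-0.54) = 0.2946
Δ_put = e^(−qT)·(N(d₁) − 1) = 0.9983·(0.2946 − 1) = -0.7042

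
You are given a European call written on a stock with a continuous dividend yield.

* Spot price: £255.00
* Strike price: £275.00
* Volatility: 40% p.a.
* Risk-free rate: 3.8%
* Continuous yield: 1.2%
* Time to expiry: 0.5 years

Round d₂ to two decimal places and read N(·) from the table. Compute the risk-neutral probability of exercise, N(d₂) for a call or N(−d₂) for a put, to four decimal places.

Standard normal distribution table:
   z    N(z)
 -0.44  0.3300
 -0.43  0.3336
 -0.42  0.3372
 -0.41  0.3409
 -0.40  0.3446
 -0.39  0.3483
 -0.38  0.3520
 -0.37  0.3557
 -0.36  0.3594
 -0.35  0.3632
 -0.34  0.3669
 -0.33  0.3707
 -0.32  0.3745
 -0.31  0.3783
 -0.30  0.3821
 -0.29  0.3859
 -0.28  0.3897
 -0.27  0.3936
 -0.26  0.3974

σ√T = 0.4·√0.5 = 0.2828
d₁ = [ln(255/275) + (0.038 − 0.012 + ½·0.4²)·0.5] / (σ√T) = (-0.0755 + 0.0530) / 0.2828 = -0.0796 → -0.08
d₂ = -0.0796 − 0.2828 = -0.3624 → -0.36
Pr(exercise) under Q = N(d₂) = 0.3594

0.3594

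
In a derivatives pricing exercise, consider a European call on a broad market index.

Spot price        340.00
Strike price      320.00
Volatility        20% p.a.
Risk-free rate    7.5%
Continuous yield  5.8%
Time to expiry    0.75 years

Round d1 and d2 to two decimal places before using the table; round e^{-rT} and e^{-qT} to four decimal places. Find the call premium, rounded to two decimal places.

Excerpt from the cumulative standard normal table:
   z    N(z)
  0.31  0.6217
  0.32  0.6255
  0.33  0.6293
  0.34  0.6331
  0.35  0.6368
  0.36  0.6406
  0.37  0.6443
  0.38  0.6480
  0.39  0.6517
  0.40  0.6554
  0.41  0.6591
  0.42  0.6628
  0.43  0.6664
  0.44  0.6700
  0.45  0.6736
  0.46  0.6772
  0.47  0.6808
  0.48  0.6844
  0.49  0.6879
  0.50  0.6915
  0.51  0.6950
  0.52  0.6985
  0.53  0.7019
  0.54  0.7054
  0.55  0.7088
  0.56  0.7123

34.72

T = 0.75;  σ√T = 0.1732
d₁ = [ln(340/320) + (0.075 − 0.058 + 0.2²/2)·0.75] / 0.1732 = [0.0606 + 0.0277] / 0.1732 = 0.5102 → 0.51
d₂ = d₁ − σ√T = 0.5102 − 0.1732 = 0.3370 → 0.34
e^(−qT) = e^(−0.058·0.75) = 0.9574;  e^(−rT) = e^(−0.075·0.75) = 0.9453
N(d₁) = N(0.51) = 0.6950;  N(d₂) = N(0.34) = 0.6331
C = 340·0.9574·0.6950 − 320·0.9453·0.6331 = 226.2336 − 191.5102 = 34.7234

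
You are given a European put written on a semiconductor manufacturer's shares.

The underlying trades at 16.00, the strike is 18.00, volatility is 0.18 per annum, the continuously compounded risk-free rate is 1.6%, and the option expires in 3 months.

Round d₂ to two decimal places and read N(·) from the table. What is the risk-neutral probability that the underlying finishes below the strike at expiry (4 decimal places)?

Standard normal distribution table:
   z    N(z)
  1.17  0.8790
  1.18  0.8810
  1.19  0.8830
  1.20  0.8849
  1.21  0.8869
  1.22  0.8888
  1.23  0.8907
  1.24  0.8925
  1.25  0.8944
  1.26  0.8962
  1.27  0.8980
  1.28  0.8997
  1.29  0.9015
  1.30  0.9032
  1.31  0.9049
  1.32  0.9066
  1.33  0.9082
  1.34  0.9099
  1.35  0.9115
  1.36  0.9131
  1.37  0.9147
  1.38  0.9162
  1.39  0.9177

0.9049

σ√T = 0.18·√0.25 = 0.0900
ln(S/K) + (r + σ²/2)T = ln(16/18) + (0.016 + 0.18²/2)·0.25 = -0.1178 + 0.0080 = -0.1097
d₁ = -0.1097 / 0.0900 = -1.2193 ≈ -1.22
d₂ = d₁ − σ√T = -1.2193 − 0.0900 = -1.3093 ≈ -1.31
Pr(exercise) under Q = N(−d₂) = N(1.31) = 0.9049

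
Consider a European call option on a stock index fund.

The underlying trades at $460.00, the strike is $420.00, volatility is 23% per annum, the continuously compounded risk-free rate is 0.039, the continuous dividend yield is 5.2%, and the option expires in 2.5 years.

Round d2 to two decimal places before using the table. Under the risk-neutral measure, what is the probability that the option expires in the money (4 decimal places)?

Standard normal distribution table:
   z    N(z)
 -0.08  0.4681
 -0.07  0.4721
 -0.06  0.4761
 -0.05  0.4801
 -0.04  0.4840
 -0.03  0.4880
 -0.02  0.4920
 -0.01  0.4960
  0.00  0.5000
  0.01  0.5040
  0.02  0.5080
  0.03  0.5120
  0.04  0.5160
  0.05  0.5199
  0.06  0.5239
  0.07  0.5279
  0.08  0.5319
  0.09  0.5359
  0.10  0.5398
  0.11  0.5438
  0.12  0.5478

σ√T = 0.23 × 1.5811 = 0.3637
d₁ = [ln(460/420) + (0.039 − 0.052 + 0.23²/2)·2.5] / 0.3637 = [0.0910 + 0.0336] / 0.3637 = 0.3426 → 0.34
d₂ = d₁ − σ√T = 0.3426 − 0.3637 = -0.0210 → -0.02
Risk-neutral Pr[S_T > K] = N(d₂) = N(-0.02) = 0.4920

0.4920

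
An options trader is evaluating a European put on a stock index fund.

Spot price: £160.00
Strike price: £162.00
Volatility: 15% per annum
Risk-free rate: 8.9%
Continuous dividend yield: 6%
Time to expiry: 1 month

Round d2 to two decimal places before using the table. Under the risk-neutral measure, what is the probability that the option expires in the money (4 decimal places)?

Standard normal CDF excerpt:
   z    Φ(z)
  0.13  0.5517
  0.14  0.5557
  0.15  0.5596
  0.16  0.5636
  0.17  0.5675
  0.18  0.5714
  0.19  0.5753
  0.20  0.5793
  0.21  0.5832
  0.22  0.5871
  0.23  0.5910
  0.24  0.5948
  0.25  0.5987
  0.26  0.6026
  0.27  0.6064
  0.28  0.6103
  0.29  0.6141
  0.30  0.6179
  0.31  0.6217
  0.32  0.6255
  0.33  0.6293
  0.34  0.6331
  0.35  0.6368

0.5987

σ√T = 0.15 × 0.2887 = 0.0433
d₁ = [ln(160/162) + (0.089 − 0.06 + 0.15²/2)·0.08333] / 0.0433 = [-0.0124 + 0.0034] / 0.0433 = -0.2094 ≈ -0.21
d₂ = d₁ − σ√T = -0.2094 − 0.0433 = -0.2527 ≈ -0.25
Pr(exercise) under Q = N(−d₂) = N(0.25) = 0.5987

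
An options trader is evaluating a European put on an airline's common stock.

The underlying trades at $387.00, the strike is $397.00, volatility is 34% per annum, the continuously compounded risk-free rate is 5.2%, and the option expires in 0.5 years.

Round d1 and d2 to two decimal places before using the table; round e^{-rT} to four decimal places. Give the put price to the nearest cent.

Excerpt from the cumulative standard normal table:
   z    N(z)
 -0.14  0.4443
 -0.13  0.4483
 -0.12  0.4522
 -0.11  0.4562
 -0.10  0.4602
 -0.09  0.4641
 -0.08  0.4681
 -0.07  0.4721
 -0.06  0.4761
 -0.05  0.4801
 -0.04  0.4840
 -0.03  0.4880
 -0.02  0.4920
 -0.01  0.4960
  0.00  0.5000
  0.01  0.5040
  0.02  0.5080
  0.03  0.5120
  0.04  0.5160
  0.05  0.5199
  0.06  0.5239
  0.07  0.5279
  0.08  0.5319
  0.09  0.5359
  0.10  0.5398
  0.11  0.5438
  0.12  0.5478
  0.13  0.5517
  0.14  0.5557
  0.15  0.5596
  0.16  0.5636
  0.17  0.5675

σ√T = 0.34·√0.5 = 0.2404
d₁ = [ln(387/397) + (0.052 + 0.34²/2)·0.5] / 0.2404 = [-0.0255 + 0.0549] / 0.2404 = 0.1222 ≈ 0.12
d₂ = d₁ − σ√T = 0.1222 − 0.2404 = -0.1182 ≈ -0.12
exp(−rT) = exp(−0.052·0.5) = 0.9743
N(−d₂) = N(0.12) = 0.5478;  N(−d₁) = N(-0.12) = 0.4522
P = 397·0.9743·0.5478 − 387·0.4522 = 211.8875 − 175.0014 = 36.8861

$36.89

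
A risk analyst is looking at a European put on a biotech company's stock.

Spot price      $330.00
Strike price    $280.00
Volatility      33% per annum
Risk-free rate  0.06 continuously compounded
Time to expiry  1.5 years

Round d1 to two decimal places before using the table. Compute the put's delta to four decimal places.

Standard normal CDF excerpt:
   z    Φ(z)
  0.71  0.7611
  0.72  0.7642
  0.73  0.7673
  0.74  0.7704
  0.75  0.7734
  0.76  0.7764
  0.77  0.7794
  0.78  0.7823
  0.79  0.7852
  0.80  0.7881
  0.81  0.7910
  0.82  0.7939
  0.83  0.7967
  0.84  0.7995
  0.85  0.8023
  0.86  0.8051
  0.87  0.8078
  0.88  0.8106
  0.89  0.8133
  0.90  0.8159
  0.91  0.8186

-0.2033

σ√T = 0.33·√1.5 = 0.4042
d₁ = [ln(330/280) + (0.06 + 0.33²/2)·1.5] / 0.4042 = [0.1643 + 0.1717] / 0.4042 = 0.8313 ⇒ 0.83
N(d₁) = N(0.83) = 0.7967
Δ_put = N(d₁) − 1 = 0.7967 − 1 = -0.2033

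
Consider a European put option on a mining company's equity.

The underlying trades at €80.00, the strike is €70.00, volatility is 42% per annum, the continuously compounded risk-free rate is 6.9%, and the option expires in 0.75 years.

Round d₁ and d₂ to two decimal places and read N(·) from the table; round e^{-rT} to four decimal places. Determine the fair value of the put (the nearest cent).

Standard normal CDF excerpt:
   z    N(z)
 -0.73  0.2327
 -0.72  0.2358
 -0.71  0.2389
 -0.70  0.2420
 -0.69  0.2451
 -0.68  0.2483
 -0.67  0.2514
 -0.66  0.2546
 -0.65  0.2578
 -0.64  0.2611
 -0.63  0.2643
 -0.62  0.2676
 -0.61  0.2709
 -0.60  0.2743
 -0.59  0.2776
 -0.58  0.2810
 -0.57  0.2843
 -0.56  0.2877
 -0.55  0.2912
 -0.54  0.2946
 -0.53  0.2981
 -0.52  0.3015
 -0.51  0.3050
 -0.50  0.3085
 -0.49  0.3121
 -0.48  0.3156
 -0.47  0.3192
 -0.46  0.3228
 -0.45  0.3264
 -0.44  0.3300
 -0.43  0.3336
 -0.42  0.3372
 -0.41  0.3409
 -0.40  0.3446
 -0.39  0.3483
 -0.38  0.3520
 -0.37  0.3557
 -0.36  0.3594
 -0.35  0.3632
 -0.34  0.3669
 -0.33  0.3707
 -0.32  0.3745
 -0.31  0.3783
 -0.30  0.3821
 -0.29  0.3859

€5.03

σ√T = 0.42 × 0.8660 = 0.3637
d₁ = [ln(80/70) + (0.069 + 0.42²/2)·0.75] / 0.3637 = [0.1335 + 0.1179] / 0.3637 = 0.6913 ≈ 0.69
d₂ = d₁ − σ√T = 0.6913 − 0.3637 = 0.3275 ≈ 0.33
e^(−rT) = e^(−0.069·0.75) = 0.9496
N(−d₂) = N(-0.33) = 0.3707;  N(−d₁) = N(-0.69) = 0.2451
P = 70·0.9496·0.3707 − 80·0.2451 = 24.6412 − 19.6080 = 5.0332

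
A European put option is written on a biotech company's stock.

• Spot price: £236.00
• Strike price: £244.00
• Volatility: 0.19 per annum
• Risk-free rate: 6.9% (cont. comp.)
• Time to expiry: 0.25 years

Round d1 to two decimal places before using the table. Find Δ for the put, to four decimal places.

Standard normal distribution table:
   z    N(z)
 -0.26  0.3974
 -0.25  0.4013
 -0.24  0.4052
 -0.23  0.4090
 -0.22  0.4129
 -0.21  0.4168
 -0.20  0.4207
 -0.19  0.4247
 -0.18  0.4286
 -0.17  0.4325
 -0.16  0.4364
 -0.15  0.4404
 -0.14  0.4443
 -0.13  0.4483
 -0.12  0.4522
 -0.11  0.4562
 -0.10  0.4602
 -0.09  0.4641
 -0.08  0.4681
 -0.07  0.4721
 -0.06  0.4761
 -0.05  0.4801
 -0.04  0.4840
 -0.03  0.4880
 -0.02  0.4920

-0.5478

T = 0.25;  σ√T = 0.0950
d₁ = [ln(236/244) + (0.069 + 0.19²/2)·0.25] / 0.0950 = [-0.0333 + 0.0218] / 0.0950 = -0.1218 which rounds to -0.12
N(d₁) = N(-0.12) = 0.4522
Δ_put = N(d₁) − 1 = 0.4522 − 1 = -0.5478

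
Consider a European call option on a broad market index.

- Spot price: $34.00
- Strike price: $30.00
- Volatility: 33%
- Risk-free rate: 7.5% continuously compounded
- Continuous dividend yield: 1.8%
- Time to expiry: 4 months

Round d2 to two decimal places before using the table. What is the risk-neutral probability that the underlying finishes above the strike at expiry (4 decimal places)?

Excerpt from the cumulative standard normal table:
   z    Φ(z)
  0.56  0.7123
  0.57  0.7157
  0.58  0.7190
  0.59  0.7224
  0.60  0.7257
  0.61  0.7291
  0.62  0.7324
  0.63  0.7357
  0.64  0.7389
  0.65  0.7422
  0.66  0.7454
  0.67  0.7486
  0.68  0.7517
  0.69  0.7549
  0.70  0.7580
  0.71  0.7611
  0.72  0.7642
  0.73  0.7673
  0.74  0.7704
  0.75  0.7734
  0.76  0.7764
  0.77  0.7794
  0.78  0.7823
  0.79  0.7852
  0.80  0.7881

T = 0.3333;  σ√T = 0.1905
d₁ = [ln(34/30) + (0.075 − 0.018 + 0.33²/2)·0.3333] / 0.1905 = [0.1252 + 0.0371] / 0.1905 = 0.8519 ≈ 0.85
d₂ = d₁ − σ√T = 0.8519 − 0.1905 = 0.6614 ≈ 0.66
Pr(exercise) under Q = N(d₂) = 0.7454

0.7454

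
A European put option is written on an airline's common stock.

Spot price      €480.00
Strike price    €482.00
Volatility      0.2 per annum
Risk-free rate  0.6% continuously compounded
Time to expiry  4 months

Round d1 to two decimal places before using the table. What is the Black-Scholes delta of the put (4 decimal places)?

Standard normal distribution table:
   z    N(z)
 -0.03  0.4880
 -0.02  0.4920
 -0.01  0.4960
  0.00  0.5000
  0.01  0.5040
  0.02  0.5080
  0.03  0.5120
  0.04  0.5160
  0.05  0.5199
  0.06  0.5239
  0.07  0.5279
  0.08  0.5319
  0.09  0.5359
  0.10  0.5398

T = 0.3333;  σ√T = 0.1155
ln(S/K) + (r + σ²/2)T = ln(480/482) + (0.006 + 0.2²/2)·0.3333 = -0.0042 + 0.0087 = 0.0045
d₁ = 0.0045 / 0.1155 = 0.0390 ⇒ 0.04
N(d₁) = N(0.04) = 0.5160
Δ_put = N(d₁) − 1 = 0.5160 − 1 = -0.4840

-0.4840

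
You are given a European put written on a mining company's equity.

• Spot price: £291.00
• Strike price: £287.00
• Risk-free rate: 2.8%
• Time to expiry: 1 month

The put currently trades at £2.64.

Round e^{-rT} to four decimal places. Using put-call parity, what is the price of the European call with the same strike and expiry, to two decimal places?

e^(−rT) = e^(−0.028·0.08333) = 0.9977
Put-call parity: C − P = S − K·e^(−rT) = 291 − 287·0.9977 = 291 − 286.3399 = 4.6601
C = P + (C − P) = 2.64 + (4.6601) = 7.3001

£7.30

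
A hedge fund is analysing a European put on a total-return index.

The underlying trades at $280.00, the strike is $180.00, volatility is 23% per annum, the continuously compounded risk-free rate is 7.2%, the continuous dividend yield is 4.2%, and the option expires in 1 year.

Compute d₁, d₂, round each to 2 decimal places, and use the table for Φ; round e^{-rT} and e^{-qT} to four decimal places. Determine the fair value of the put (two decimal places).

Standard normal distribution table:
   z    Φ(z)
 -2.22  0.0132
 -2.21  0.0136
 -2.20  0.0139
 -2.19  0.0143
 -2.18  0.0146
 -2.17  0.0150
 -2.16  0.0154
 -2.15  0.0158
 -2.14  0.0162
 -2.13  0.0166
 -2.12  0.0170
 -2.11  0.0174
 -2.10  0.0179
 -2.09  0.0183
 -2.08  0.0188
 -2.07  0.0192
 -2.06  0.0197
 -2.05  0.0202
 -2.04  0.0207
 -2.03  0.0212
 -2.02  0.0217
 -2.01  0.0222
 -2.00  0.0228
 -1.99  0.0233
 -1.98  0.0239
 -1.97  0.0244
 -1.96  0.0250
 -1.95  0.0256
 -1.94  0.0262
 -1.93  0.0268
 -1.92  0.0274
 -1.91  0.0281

σ√T = 0.23 × 1.0000 = 0.2300
d₁ = [ln(280/180) + (0.072 − 0.042 + ½·0.23²)·1] / (σ√T) = (0.4418 + 0.0564) / 0.2300 = 2.1664 ≈ 2.17
d₂ = 2.1664 − 0.2300 = 1.9364 ≈ 1.94
e^(−qT) = e^(−0.042·1) = 0.9589;  e^(−rT) = e^(−0.072·1) = 0.9305
N(−d₂) = N(-1.94) = 0.0262;  N(−d₁) = N(-2.17) = 0.0150
P = 180·0.9305·0.0262 − 280·0.9589·0.0150 = 4.3882 − 4.0274 = 0.3609

$0.36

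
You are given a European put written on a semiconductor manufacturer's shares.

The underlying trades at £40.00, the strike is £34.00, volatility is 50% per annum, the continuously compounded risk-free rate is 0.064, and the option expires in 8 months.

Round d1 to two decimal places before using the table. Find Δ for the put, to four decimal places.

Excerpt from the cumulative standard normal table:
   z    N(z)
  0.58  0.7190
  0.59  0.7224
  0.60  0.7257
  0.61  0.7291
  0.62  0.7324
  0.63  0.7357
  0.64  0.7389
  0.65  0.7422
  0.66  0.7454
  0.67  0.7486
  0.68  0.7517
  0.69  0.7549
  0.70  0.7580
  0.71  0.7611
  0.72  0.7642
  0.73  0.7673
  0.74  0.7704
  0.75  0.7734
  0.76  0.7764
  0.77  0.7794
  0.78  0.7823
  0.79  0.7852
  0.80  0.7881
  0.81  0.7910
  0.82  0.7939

-0.2389

T = 0.6667;  σ√T = 0.4082
d₁ = [ln(40/34) + (0.064 + 0.5²/2)·0.6667] / 0.4082 = [0.1625 + 0.1260] / 0.4082 = 0.7067 which rounds to 0.71
N(d₁) = N(0.71) = 0.7611
Δ_put = N(d₁) − 1 = 0.7611 − 1 = -0.2389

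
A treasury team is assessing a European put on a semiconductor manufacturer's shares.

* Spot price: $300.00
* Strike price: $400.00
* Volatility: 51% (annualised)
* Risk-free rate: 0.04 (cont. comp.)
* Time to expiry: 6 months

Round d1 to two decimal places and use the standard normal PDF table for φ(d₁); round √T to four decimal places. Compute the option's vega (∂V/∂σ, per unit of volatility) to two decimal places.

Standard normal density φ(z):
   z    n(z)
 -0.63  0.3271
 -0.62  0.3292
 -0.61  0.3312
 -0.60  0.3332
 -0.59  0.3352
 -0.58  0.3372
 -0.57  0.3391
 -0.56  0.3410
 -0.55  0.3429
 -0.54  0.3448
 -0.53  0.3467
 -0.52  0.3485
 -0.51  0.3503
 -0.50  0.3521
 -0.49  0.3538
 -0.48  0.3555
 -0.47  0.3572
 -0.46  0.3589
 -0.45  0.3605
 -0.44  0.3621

T = 0.5;  σ√T = 0.3606
d₁ = [ln(300/400) + (0.04 + 0.51²/2)·0.5] / 0.3606 = [-0.2877 + 0.0850] / 0.3606 = -0.5620 ⇒ -0.56
√T = √0.5 = 0.7071
φ(d₁) = φ(-0.56) = 0.3410
vega = S·φ(d₁)·√T = 300·0.3410·0.7071 = 72.3363

72.34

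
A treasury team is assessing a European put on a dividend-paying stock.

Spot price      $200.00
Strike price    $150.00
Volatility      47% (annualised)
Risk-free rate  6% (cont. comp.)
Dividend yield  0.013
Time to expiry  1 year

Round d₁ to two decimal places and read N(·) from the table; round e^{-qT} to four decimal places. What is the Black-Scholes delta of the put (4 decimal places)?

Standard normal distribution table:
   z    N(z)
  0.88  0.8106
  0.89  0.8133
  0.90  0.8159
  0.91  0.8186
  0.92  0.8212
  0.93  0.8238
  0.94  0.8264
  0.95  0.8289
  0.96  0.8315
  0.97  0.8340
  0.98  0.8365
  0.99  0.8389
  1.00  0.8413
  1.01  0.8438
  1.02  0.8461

-0.1689

σ√T = 0.47 × 1.0000 = 0.4700
d₁ = [ln(200/150) + (0.06 − 0.013 + ½·0.47²)·1] / (σ√T) = (0.2877 + 0.1574) / 0.4700 = 0.9471 which rounds to 0.95
N(d₁) = N(0.95) = 0.8289
Δ_put = e^(−qT)·(N(d₁) − 1) = 0.9871·(0.8289 − 1) = -0.1689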